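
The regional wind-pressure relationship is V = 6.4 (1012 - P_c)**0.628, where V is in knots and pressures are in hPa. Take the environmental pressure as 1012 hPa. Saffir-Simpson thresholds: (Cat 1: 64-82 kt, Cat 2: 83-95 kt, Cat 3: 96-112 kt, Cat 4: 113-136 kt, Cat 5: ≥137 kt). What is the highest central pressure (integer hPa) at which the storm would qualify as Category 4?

915 hPa

Category 4 begins at V = 113 kt.
Required ΔP = (113/6.4)^(1/0.628) = 17.656^1.592 ≈ 96.72 hPa.
P_c ≤ 1012 − 96.72 = 915.28, so the highest integer P_c is 915 hPa.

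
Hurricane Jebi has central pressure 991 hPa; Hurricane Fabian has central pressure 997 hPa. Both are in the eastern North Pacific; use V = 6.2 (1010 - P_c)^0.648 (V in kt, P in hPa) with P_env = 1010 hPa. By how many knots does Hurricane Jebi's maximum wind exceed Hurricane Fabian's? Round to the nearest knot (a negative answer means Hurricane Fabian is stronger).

9 kt

Hurricane Jebi: ΔP = 19; V ≈ 6.2 × 19^0.648 ≈ 41.79 kt.
Hurricane Fabian: ΔP = 13; V ≈ 6.2 × 13^0.648 ≈ 32.68 kt.
Difference ≈ 41.79 − 32.68 = 9.11 → 9 kt.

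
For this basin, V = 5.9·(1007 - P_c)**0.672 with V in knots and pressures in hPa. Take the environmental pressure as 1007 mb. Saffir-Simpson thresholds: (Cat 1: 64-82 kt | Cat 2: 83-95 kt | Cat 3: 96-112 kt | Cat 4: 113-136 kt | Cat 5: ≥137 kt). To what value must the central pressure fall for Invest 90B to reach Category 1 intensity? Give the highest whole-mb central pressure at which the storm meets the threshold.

Category 1 begins at V = 64 kt.
Required ΔP = (64/5.9)^(1/0.672) = 10.847^1.488 ≈ 34.73 mb.
P_c ≤ 1007 − 34.73 = 972.27, so the highest integer P_c is 972 mb.

972 mb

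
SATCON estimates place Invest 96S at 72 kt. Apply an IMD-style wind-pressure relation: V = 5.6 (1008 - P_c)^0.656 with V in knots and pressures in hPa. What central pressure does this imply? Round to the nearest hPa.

959 hPa

ΔP = (V / 5.6)^(1/0.656) = (72/5.6)^1.524.
72/5.6 = 12.857; 12.857^1.524 ≈ 49.06 hPa.
P_c = 1008 − 49.06 = 958.94 ≈ 959 hPa.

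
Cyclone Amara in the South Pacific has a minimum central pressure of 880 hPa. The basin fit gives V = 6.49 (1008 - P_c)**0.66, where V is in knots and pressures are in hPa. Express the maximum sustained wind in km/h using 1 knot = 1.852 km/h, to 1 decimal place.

295.6 km/h

ΔP = 1008 − 880 = 128 hPa.
V ≈ 6.49 × 128^0.66 = 6.49 × 24.590 ≈ 159.589 kt.
159.589 × 1.852 ≈ 295.56 km/h → 295.6 km/h.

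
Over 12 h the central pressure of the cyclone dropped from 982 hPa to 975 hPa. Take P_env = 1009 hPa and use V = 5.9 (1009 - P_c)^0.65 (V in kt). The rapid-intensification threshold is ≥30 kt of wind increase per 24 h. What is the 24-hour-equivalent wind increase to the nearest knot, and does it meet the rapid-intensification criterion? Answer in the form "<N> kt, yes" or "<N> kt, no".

16 kt, no

V₁: ΔP = 27, V ≈ 5.9 × 27^0.65 ≈ 50.26 kt.
V₂: ΔP = 34, V ≈ 5.9 × 34^0.65 ≈ 58.39 kt.
ΔV over 12 h = 8.13 kt → 24 h equivalent = 8.13 × 24/12 ≈ 16.26 kt.
16 kt < 30 kt ⇒ not rapid intensification.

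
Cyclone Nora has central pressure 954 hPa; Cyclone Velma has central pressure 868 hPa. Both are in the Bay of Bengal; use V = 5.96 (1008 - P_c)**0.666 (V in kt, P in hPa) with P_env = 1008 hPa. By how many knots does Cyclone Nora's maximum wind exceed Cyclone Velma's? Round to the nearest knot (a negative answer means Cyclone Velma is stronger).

Cyclone Nora: ΔP = 54; V ≈ 5.96 × 54^0.666 ≈ 84.92 kt.
Cyclone Velma: ΔP = 140; V ≈ 5.96 × 140^0.666 ≈ 160.16 kt.
Difference ≈ 84.92 − 160.16 = -75.24 → -75 kt.

-75 kt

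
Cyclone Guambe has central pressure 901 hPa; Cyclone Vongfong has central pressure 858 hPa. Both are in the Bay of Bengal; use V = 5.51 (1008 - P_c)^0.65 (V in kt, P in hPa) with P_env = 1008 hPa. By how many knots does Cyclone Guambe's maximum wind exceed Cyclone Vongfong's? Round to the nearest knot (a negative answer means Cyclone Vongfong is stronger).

-28 kt

Cyclone Guambe: ΔP = 107; V ≈ 5.51 × 107^0.65 ≈ 114.88 kt.
Cyclone Vongfong: ΔP = 150; V ≈ 5.51 × 150^0.65 ≈ 143.09 kt.
Difference ≈ 114.88 − 143.09 = -28.21 → -28 kt.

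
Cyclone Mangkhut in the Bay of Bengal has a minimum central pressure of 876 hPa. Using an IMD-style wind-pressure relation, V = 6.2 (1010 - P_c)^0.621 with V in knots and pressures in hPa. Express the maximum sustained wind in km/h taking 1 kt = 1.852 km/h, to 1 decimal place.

240.4 km/h

ΔP = 1010 − 876 = 134 hPa.
V ≈ 6.2 × 134^0.621 = 6.2 × 20.938 ≈ 129.815 kt.
129.815 × 1.852 ≈ 240.42 km/h → 240.4 km/h.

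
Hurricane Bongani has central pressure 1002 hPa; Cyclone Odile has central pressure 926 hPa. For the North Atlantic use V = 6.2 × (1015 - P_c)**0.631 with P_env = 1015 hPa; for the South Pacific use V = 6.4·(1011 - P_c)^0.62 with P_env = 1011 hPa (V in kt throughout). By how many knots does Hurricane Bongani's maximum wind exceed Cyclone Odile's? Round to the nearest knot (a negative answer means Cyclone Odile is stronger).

-69 kt

Hurricane Bongani: ΔP = 13; V ≈ 6.2 × 13^0.631 ≈ 31.28 kt.
Cyclone Odile: ΔP = 85; V ≈ 6.4 × 85^0.62 ≈ 100.56 kt.
Difference ≈ 31.28 − 100.56 = -69.28 → -69 kt.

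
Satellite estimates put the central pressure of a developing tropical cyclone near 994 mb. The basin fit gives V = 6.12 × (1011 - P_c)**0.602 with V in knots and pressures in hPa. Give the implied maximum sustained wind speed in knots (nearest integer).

34 kt

ΔP = 1011 − 994 = 17 mb.
17^0.602 ≈ 5.505.
V ≈ 6.12 × 5.505 ≈ 33.7 kt.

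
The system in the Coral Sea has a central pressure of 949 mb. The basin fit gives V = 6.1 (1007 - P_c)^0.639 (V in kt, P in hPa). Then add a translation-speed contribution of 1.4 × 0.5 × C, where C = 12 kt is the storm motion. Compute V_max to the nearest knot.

ΔP = 1007 − 949 = 58 mb.
58^0.639 ≈ 13.392.
V ≈ 6.1 × 13.392 ≈ 81.7 kt.
Translation term: 1.4 × 0.5 × 12 = 8.4 kt.
Corrected V ≈ 90.1 kt → 90 kt.

90 kt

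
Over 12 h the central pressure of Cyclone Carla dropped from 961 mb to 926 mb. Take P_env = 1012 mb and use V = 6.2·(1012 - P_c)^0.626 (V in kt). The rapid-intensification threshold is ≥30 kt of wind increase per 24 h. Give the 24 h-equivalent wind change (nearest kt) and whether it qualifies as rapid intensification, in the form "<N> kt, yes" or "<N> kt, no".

V₁: ΔP = 51, V ≈ 6.2 × 51^0.626 ≈ 72.67 kt.
V₂: ΔP = 86, V ≈ 6.2 × 86^0.626 ≈ 100.78 kt.
ΔV over 12 h = 28.11 kt → 24 h equivalent = 28.11 × 24/12 ≈ 56.22 kt.
56 kt ≥ 30 kt ⇒ rapid intensification.

56 kt, yes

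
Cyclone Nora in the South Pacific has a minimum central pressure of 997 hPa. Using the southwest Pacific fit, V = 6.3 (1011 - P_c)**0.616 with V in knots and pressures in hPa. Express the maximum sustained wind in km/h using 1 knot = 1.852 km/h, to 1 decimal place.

59.3 km/h

ΔP = 1011 − 997 = 14 hPa.
V ≈ 6.3 × 14^0.616 = 6.3 × 5.082 ≈ 32.015 kt.
32.015 × 1.852 ≈ 59.29 km/h → 59.3 km/h.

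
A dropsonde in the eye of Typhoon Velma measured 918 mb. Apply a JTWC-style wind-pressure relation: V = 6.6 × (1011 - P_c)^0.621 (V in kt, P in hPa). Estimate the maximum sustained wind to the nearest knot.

ΔP = 1011 − 918 = 93 mb.
93^0.621 ≈ 16.689.
V ≈ 6.6 × 16.689 ≈ 110.1 kt.

110 kt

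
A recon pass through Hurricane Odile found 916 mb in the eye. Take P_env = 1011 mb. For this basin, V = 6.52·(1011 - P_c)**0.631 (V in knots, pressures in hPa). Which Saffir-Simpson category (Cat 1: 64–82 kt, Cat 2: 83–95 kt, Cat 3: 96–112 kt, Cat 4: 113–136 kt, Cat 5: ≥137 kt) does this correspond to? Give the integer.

ΔP = 1011 − 916 = 95 mb.
V ≈ 6.52 × 95^0.631 = 6.52 × 17.70 ≈ 115 kt.
115 kt falls in the Category 4 band.

4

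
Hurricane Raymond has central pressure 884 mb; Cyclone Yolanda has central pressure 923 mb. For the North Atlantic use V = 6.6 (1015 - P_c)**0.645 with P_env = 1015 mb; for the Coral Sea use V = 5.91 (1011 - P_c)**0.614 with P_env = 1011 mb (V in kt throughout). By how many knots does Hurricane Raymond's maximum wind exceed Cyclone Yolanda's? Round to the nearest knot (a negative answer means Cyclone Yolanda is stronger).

Hurricane Raymond: ΔP = 131; V ≈ 6.6 × 131^0.645 ≈ 153.17 kt.
Cyclone Yolanda: ΔP = 88; V ≈ 5.91 × 88^0.614 ≈ 92.36 kt.
Difference ≈ 153.17 − 92.36 = 60.81 → 61 kt.

61 kt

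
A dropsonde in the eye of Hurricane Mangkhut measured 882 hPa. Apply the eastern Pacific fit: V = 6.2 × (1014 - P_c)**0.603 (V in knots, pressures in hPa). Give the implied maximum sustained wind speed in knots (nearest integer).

118 kt

ΔP = 1014 − 882 = 132 hPa.
132^0.603 ≈ 18.998.
V ≈ 6.2 × 18.998 ≈ 117.8 kt.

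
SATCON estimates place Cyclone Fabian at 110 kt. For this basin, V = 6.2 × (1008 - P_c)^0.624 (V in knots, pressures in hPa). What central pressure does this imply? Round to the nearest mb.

908 mb

ΔP = (V / 6.2)^(1/0.624) = (110/6.2)^1.603.
110/6.2 = 17.742; 17.742^1.603 ≈ 100.37 mb.
P_c = 1008 − 100.37 = 907.63 ≈ 908 mb.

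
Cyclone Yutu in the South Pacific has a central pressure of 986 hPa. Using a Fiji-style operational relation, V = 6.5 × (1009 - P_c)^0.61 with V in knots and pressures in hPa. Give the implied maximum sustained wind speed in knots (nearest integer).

44 kt

ΔP = 1009 − 986 = 23 hPa.
23^0.61 ≈ 6.771.
V ≈ 6.5 × 6.771 ≈ 44.0 kt.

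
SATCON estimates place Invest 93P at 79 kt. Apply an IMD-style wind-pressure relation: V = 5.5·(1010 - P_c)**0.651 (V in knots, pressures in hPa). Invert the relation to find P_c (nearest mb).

ΔP = (V / 5.5)^(1/0.651) = (79/5.5)^1.536.
79/5.5 = 14.364; 14.364^1.536 ≈ 59.93 mb.
P_c = 1010 − 59.93 = 950.07 ≈ 950 mb.

950 mb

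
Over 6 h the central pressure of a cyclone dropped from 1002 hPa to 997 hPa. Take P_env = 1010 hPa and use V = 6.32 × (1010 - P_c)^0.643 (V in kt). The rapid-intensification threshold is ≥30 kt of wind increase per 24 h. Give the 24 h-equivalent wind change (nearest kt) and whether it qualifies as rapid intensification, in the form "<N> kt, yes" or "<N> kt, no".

35 kt, yes

V₁: ΔP = 8, V ≈ 6.32 × 8^0.643 ≈ 24.07 kt.
V₂: ΔP = 13, V ≈ 6.32 × 13^0.643 ≈ 32.88 kt.
ΔV over 6 h = 8.81 kt → 24 h equivalent = 8.81 × 24/6 ≈ 35.24 kt.
35 kt ≥ 30 kt ⇒ rapid intensification.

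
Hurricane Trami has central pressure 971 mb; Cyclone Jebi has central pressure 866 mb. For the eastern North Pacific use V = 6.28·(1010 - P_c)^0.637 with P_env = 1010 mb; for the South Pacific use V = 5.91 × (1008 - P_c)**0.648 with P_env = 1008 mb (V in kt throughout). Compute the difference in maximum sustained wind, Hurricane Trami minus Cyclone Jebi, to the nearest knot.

-82 kt

Hurricane Trami: ΔP = 39; V ≈ 6.28 × 39^0.637 ≈ 64.78 kt.
Cyclone Jebi: ΔP = 142; V ≈ 5.91 × 142^0.648 ≈ 146.65 kt.
Difference ≈ 64.78 − 146.65 = -81.87 → -82 kt.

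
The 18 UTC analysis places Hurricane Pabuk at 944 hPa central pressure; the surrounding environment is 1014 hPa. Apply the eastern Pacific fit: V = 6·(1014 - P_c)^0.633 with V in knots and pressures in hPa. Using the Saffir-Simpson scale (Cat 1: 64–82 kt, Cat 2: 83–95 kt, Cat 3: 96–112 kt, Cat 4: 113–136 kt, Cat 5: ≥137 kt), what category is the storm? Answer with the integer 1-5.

2

ΔP = 1014 − 944 = 70 hPa.
V ≈ 6 × 70^0.633 = 6 × 14.72 ≈ 88 kt.
88 kt falls in the Category 2 band.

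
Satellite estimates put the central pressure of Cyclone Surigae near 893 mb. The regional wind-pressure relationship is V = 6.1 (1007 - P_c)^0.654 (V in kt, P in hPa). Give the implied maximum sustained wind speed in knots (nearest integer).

135 kt

ΔP = 1007 − 893 = 114 mb.
114^0.654 ≈ 22.142.
V ≈ 6.1 × 22.142 ≈ 135.1 kt.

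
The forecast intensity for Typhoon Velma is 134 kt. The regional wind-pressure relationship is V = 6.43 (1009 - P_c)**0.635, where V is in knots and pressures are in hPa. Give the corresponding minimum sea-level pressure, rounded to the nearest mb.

ΔP = (V / 6.43)^(1/0.635) = (134/6.43)^1.575.
134/6.43 = 20.840; 20.840^1.575 ≈ 119.40 mb.
P_c = 1009 − 119.40 = 889.60 ≈ 890 mb.

890 mb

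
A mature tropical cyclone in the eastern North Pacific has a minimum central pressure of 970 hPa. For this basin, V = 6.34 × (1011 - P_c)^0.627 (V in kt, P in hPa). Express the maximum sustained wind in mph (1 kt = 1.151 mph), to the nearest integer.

75 mph

ΔP = 1011 − 970 = 41 hPa.
V ≈ 6.34 × 41^0.627 = 6.34 × 10.262 ≈ 65.059 kt.
65.059 × 1.151 ≈ 74.88 mph → 75 mph.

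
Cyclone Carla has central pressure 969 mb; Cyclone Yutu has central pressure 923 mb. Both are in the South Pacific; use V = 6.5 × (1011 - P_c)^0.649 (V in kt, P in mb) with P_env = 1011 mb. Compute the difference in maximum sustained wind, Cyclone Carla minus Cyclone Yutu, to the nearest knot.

Cyclone Carla: ΔP = 42; V ≈ 6.5 × 42^0.649 ≈ 73.52 kt.
Cyclone Yutu: ΔP = 88; V ≈ 6.5 × 88^0.649 ≈ 118.82 kt.
Difference ≈ 73.52 − 118.82 = -45.30 → -45 kt.

-45 kt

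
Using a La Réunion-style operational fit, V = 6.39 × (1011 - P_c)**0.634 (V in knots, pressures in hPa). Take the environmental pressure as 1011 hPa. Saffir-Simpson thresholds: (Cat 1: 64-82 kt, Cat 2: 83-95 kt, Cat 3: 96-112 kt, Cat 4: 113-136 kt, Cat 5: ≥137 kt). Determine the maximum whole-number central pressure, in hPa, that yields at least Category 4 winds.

Category 4 begins at V = 113 kt.
Required ΔP = (113/6.39)^(1/0.634) = 17.684^1.577 ≈ 92.85 hPa.
P_c ≤ 1011 − 92.85 = 918.15, so the highest integer P_c is 918 hPa.

918 hPa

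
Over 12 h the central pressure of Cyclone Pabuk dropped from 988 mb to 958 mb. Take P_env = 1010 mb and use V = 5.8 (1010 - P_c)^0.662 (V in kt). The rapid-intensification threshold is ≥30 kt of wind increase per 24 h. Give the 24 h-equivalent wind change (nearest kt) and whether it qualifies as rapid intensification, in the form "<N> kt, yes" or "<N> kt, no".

69 kt, yes

V₁: ΔP = 22, V ≈ 5.8 × 22^0.662 ≈ 44.89 kt.
V₂: ΔP = 52, V ≈ 5.8 × 52^0.662 ≈ 79.33 kt.
ΔV over 12 h = 34.44 kt → 24 h equivalent = 34.44 × 24/12 ≈ 68.88 kt.
69 kt ≥ 30 kt ⇒ rapid intensification.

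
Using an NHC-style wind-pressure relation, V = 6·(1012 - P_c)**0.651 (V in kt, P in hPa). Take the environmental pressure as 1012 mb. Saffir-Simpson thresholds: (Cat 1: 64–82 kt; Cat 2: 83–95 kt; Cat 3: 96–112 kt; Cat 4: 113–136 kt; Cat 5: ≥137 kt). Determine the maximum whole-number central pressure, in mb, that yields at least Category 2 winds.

955 mb

Category 2 begins at V = 83 kt.
Required ΔP = (83/6)^(1/0.651) = 13.833^1.536 ≈ 56.57 mb.
P_c ≤ 1012 − 56.57 = 955.43, so the highest integer P_c is 955 mb.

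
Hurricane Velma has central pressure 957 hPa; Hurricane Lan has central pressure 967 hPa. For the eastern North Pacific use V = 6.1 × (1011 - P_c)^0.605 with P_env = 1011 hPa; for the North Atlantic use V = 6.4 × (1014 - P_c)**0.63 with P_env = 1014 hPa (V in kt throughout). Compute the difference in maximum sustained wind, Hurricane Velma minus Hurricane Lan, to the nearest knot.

Hurricane Velma: ΔP = 54; V ≈ 6.1 × 54^0.605 ≈ 68.14 kt.
Hurricane Lan: ΔP = 47; V ≈ 6.4 × 47^0.63 ≈ 72.38 kt.
Difference ≈ 68.14 − 72.38 = -4.24 → -4 kt.

-4 kt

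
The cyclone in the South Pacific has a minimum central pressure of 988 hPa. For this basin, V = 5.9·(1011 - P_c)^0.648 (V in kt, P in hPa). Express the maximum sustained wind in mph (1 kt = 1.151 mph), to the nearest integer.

52 mph

ΔP = 1011 − 988 = 23 hPa.
V ≈ 5.9 × 23^0.648 = 5.9 × 7.628 ≈ 45.004 kt.
45.004 × 1.151 ≈ 51.80 mph → 52 mph.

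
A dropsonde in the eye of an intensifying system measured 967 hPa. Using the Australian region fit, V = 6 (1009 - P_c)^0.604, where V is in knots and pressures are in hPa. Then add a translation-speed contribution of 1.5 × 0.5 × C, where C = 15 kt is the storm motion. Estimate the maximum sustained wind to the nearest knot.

69 kt

ΔP = 1009 − 967 = 42 hPa.
42^0.604 ≈ 9.560.
V ≈ 6 × 9.560 ≈ 57.4 kt.
Translation term: 1.5 × 0.5 × 15 = 11.25 kt.
Corrected V ≈ 68.65 kt → 69 kt.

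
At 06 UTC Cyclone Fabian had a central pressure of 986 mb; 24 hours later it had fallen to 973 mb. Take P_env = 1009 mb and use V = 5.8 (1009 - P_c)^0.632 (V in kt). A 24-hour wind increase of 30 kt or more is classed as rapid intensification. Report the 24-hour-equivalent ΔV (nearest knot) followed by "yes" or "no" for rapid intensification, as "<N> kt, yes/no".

V₁: ΔP = 23, V ≈ 5.8 × 23^0.632 ≈ 42.08 kt.
V₂: ΔP = 36, V ≈ 5.8 × 36^0.632 ≈ 55.85 kt.
ΔV over 24 h = 13.77 kt → 24 h equivalent = 13.77 × 24/24 ≈ 13.77 kt.
14 kt < 30 kt ⇒ not rapid intensification.

14 kt, no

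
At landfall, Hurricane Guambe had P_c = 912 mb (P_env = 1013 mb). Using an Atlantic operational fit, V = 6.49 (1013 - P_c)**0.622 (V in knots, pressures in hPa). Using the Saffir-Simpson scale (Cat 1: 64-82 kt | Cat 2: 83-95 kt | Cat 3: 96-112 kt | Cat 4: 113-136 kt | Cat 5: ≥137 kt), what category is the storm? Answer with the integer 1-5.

4

ΔP = 1013 − 912 = 101 mb.
V ≈ 6.49 × 101^0.622 = 6.49 × 17.65 ≈ 115 kt.
115 kt falls in the Category 4 band.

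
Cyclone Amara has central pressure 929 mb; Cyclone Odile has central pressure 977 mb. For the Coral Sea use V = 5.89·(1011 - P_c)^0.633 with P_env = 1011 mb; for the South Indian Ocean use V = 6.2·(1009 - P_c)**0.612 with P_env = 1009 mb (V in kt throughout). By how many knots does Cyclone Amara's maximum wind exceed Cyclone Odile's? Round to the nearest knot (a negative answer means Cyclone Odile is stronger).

44 kt

Cyclone Amara: ΔP = 82; V ≈ 5.89 × 82^0.633 ≈ 95.84 kt.
Cyclone Odile: ΔP = 32; V ≈ 6.2 × 32^0.612 ≈ 51.71 kt.
Difference ≈ 95.84 − 51.71 = 44.13 → 44 kt.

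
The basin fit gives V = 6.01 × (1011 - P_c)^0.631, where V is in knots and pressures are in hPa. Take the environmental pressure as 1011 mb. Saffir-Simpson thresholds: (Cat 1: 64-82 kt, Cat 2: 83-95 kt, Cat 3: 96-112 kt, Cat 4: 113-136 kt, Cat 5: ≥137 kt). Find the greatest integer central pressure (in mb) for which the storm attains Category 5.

Category 5 begins at V = 137 kt.
Required ΔP = (137/6.01)^(1/0.631) = 22.795^1.585 ≈ 141.87 mb.
P_c ≤ 1011 − 141.87 = 869.13, so the highest integer P_c is 869 mb.

869 mb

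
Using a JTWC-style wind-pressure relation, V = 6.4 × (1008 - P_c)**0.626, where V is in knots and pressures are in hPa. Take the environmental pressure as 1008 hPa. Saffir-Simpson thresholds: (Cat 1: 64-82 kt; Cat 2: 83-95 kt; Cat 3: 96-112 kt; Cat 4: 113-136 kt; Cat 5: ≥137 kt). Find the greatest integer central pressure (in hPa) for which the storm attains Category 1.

Category 1 begins at V = 64 kt.
Required ΔP = (64/6.4)^(1/0.626) = 10.000^1.597 ≈ 39.58 hPa.
P_c ≤ 1008 − 39.58 = 968.42, so the highest integer P_c is 968 hPa.

968 hPa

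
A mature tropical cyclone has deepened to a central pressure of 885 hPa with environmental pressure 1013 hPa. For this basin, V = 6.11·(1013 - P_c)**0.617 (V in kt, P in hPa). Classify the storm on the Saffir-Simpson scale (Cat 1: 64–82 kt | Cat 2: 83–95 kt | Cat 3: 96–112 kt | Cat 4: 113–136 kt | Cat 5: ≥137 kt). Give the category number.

ΔP = 1013 − 885 = 128 hPa.
V ≈ 6.11 × 128^0.617 = 6.11 × 19.96 ≈ 122 kt.
122 kt falls in the Category 4 band.

4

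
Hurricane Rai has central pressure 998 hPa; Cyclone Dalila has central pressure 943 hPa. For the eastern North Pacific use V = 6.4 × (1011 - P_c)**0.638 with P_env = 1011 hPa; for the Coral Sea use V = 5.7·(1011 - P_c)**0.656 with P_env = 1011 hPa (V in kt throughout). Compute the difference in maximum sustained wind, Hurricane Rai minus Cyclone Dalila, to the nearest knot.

-58 kt

Hurricane Rai: ΔP = 13; V ≈ 6.4 × 13^0.638 ≈ 32.88 kt.
Cyclone Dalila: ΔP = 68; V ≈ 5.7 × 68^0.656 ≈ 90.78 kt.
Difference ≈ 32.88 − 90.78 = -57.90 → -58 kt.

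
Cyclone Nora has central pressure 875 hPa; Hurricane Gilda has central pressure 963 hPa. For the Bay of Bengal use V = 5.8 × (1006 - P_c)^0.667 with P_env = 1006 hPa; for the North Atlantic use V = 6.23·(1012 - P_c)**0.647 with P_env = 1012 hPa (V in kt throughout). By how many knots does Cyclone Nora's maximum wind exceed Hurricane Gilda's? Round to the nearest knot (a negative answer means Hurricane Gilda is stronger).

Cyclone Nora: ΔP = 131; V ≈ 5.8 × 131^0.667 ≈ 149.85 kt.
Hurricane Gilda: ΔP = 49; V ≈ 6.23 × 49^0.647 ≈ 77.28 kt.
Difference ≈ 149.85 − 77.28 = 72.57 → 73 kt.

73 kt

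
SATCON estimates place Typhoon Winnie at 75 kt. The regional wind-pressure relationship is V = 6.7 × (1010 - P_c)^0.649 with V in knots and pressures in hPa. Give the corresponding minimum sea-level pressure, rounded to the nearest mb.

ΔP = (V / 6.7)^(1/0.649) = (75/6.7)^1.541.
75/6.7 = 11.194; 11.194^1.541 ≈ 41.33 mb.
P_c = 1010 − 41.33 = 968.67 ≈ 969 mb.

969 mb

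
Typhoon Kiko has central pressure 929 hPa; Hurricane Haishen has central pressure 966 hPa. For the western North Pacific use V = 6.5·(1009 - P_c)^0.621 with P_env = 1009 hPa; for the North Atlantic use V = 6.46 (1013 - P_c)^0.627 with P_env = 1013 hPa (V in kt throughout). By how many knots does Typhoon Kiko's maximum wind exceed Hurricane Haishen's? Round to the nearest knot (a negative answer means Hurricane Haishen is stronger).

27 kt

Typhoon Kiko: ΔP = 80; V ≈ 6.5 × 80^0.621 ≈ 98.79 kt.
Hurricane Haishen: ΔP = 47; V ≈ 6.46 × 47^0.627 ≈ 72.22 kt.
Difference ≈ 98.79 − 72.22 = 26.57 → 27 kt.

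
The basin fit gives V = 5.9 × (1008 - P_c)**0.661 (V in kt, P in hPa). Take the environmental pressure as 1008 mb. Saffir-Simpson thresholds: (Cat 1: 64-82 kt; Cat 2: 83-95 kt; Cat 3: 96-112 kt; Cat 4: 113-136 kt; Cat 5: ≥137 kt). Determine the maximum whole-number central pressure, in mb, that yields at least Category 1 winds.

971 mb

Category 1 begins at V = 64 kt.
Required ΔP = (64/5.9)^(1/0.661) = 10.847^1.513 ≈ 36.84 mb.
P_c ≤ 1008 − 36.84 = 971.16, so the highest integer P_c is 971 mb.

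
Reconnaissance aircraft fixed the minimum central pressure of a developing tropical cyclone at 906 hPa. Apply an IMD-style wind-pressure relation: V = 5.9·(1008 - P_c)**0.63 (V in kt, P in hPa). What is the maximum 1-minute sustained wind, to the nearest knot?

109 kt

ΔP = 1008 − 906 = 102 hPa.
102^0.63 ≈ 18.425.
V ≈ 5.9 × 18.425 ≈ 108.7 kt.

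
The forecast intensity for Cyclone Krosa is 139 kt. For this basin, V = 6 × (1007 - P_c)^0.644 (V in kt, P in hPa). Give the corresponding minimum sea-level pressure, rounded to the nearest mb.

ΔP = (V / 6)^(1/0.644) = (139/6)^1.553.
139/6 = 23.167; 23.167^1.553 ≈ 131.63 mb.
P_c = 1007 − 131.63 = 875.37 ≈ 875 mb.

875 mb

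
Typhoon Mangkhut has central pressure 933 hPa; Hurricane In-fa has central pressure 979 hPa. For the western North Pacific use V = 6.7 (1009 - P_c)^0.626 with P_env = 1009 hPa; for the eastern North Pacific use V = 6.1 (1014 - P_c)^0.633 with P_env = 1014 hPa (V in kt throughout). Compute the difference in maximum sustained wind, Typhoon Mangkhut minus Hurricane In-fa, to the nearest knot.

Typhoon Mangkhut: ΔP = 76; V ≈ 6.7 × 76^0.626 ≈ 100.80 kt.
Hurricane In-fa: ΔP = 35; V ≈ 6.1 × 35^0.633 ≈ 57.91 kt.
Difference ≈ 100.80 − 57.91 = 42.89 → 43 kt.

43 kt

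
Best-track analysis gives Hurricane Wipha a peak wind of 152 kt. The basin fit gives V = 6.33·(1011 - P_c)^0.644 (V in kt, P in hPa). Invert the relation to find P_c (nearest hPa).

ΔP = (V / 6.33)^(1/0.644) = (152/6.33)^1.553.
152/6.33 = 24.013; 24.013^1.553 ≈ 139.17 hPa.
P_c = 1011 − 139.17 = 871.83 ≈ 872 hPa.

872 hPa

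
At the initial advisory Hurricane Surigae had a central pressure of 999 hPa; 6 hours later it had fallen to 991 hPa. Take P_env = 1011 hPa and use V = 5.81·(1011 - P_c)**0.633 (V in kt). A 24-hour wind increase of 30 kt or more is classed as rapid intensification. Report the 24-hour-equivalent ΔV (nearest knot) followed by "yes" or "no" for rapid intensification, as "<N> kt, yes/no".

43 kt, yes

V₁: ΔP = 12, V ≈ 5.81 × 12^0.633 ≈ 28.01 kt.
V₂: ΔP = 20, V ≈ 5.81 × 20^0.633 ≈ 38.70 kt.
ΔV over 6 h = 10.69 kt → 24 h equivalent = 10.69 × 24/6 ≈ 42.76 kt.
43 kt ≥ 30 kt ⇒ rapid intensification.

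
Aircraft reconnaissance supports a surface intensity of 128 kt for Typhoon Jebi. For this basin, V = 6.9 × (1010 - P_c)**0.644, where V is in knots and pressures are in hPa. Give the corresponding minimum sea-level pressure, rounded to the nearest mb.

ΔP = (V / 6.9)^(1/0.644) = (128/6.9)^1.553.
128/6.9 = 18.551; 18.551^1.553 ≈ 93.22 mb.
P_c = 1010 − 93.22 = 916.78 ≈ 917 mb.

917 mb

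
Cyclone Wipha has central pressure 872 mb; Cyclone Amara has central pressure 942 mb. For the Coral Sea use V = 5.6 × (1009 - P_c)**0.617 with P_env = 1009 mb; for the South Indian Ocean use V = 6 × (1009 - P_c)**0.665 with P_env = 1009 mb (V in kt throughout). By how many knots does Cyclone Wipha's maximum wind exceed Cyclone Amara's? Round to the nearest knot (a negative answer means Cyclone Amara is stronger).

Cyclone Wipha: ΔP = 137; V ≈ 5.6 × 137^0.617 ≈ 116.56 kt.
Cyclone Amara: ΔP = 67; V ≈ 6 × 67^0.665 ≈ 98.29 kt.
Difference ≈ 116.56 − 98.29 = 18.27 → 18 kt.

18 kt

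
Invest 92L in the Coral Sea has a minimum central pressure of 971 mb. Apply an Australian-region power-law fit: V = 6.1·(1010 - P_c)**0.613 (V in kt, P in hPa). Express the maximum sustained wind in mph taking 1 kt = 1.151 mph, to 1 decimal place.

ΔP = 1010 − 971 = 39 mb.
V ≈ 6.1 × 39^0.613 = 6.1 × 9.448 ≈ 57.631 kt.
57.631 × 1.151 ≈ 66.33 mph → 66.3 mph.

66.3 mph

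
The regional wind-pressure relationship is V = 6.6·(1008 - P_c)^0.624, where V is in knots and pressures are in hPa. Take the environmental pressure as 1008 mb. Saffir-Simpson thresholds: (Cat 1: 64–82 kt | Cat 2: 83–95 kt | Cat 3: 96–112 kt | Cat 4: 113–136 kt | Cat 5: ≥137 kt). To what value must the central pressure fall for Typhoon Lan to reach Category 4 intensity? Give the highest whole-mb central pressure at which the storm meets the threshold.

913 mb

Category 4 begins at V = 113 kt.
Required ΔP = (113/6.6)^(1/0.624) = 17.121^1.603 ≈ 94.80 mb.
P_c ≤ 1008 − 94.80 = 913.20, so the highest integer P_c is 913 mb.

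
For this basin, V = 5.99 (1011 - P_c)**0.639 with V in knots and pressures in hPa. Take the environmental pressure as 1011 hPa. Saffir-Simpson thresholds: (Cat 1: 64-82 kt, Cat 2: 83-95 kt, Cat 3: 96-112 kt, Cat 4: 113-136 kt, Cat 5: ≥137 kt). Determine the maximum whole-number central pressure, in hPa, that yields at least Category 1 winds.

Category 1 begins at V = 64 kt.
Required ΔP = (64/5.99)^(1/0.639) = 10.684^1.565 ≈ 40.73 hPa.
P_c ≤ 1011 − 40.73 = 970.27, so the highest integer P_c is 970 hPa.

970 hPa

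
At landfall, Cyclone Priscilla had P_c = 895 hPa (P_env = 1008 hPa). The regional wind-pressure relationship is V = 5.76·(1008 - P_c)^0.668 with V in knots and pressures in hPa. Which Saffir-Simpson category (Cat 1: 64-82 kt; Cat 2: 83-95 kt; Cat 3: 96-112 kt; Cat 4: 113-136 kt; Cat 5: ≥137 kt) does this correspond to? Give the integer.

4

ΔP = 1008 − 895 = 113 hPa.
V ≈ 5.76 × 113^0.668 = 5.76 × 23.52 ≈ 135 kt.
135 kt falls in the Category 4 band.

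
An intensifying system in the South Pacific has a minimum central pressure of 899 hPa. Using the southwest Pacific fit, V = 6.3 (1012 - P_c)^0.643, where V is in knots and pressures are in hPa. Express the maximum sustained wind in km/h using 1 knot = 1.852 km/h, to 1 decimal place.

ΔP = 1012 − 899 = 113 hPa.
V ≈ 6.3 × 113^0.643 = 6.3 × 20.899 ≈ 131.665 kt.
131.665 × 1.852 ≈ 243.84 km/h → 243.8 km/h.

243.8 km/h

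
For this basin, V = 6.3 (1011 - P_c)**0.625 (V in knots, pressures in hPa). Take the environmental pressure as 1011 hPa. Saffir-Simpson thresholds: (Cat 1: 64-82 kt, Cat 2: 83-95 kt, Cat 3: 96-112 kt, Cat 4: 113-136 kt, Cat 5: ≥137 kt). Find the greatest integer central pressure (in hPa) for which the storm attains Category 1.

Category 1 begins at V = 64 kt.
Required ΔP = (64/6.3)^(1/0.625) = 10.159^1.600 ≈ 40.83 hPa.
P_c ≤ 1011 − 40.83 = 970.17, so the highest integer P_c is 970 hPa.

970 hPa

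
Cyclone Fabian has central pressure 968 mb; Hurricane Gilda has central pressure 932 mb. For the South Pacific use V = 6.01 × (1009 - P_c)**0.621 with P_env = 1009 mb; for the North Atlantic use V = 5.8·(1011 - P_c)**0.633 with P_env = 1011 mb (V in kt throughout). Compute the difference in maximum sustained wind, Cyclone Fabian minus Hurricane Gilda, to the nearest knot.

-32 kt

Cyclone Fabian: ΔP = 41; V ≈ 6.01 × 41^0.621 ≈ 60.31 kt.
Hurricane Gilda: ΔP = 79; V ≈ 5.8 × 79^0.633 ≈ 92.18 kt.
Difference ≈ 60.31 − 92.18 = -31.87 → -32 kt.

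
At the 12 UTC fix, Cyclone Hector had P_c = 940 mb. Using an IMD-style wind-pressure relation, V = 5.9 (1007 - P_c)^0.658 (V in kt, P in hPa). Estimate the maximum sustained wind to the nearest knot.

ΔP = 1007 − 940 = 67 mb.
67^0.658 ≈ 15.906.
V ≈ 5.9 × 15.906 ≈ 93.8 kt.

94 kt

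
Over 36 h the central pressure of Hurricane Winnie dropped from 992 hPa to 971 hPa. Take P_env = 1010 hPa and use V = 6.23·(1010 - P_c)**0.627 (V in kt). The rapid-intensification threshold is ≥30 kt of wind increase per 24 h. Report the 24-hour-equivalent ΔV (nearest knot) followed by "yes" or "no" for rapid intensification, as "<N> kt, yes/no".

V₁: ΔP = 18, V ≈ 6.23 × 18^0.627 ≈ 38.15 kt.
V₂: ΔP = 39, V ≈ 6.23 × 39^0.627 ≈ 61.96 kt.
ΔV over 36 h = 23.81 kt → 24 h equivalent = 23.81 × 24/36 ≈ 15.87 kt.
16 kt < 30 kt ⇒ not rapid intensification.

16 kt, no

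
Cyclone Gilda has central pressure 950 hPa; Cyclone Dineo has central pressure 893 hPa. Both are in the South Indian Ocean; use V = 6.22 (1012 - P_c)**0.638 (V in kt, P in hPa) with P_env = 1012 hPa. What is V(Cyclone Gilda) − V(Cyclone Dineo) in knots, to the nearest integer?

Cyclone Gilda: ΔP = 62; V ≈ 6.22 × 62^0.638 ≈ 86.56 kt.
Cyclone Dineo: ΔP = 119; V ≈ 6.22 × 119^0.638 ≈ 131.22 kt.
Difference ≈ 86.56 − 131.22 = -44.66 → -45 kt.

-45 kt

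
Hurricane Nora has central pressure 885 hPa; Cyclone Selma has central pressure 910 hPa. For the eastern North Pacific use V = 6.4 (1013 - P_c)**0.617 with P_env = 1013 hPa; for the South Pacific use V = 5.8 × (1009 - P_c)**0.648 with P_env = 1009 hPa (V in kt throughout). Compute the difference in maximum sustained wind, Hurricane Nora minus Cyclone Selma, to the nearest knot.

14 kt

Hurricane Nora: ΔP = 128; V ≈ 6.4 × 128^0.617 ≈ 127.74 kt.
Cyclone Selma: ΔP = 99; V ≈ 5.8 × 99^0.648 ≈ 113.92 kt.
Difference ≈ 127.74 − 113.92 = 13.82 → 14 kt.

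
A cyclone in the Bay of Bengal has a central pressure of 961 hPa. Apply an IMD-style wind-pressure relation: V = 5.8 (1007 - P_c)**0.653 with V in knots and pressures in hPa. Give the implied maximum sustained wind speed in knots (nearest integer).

ΔP = 1007 − 961 = 46 hPa.
46^0.653 ≈ 12.184.
V ≈ 5.8 × 12.184 ≈ 70.7 kt.

71 kt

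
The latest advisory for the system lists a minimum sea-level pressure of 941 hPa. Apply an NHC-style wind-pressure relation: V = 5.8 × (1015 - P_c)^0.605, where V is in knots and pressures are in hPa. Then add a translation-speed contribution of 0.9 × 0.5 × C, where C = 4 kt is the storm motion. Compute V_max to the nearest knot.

ΔP = 1015 − 941 = 74 hPa.
74^0.605 ≈ 13.517.
V ≈ 5.8 × 13.517 ≈ 78.4 kt.
Translation term: 0.9 × 0.5 × 4 = 1.8 kt.
Corrected V ≈ 80.2 kt → 80 kt.

80 kt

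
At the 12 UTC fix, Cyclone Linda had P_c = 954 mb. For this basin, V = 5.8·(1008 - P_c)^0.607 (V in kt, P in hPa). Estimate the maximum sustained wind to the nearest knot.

65 kt

ΔP = 1008 − 954 = 54 mb.
54^0.607 ≈ 11.261.
V ≈ 5.8 × 11.261 ≈ 65.3 kt.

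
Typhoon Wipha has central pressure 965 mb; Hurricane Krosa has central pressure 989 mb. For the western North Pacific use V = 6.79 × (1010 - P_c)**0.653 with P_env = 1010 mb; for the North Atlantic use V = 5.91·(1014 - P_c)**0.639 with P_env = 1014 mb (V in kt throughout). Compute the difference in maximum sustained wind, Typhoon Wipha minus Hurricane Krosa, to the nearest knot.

Typhoon Wipha: ΔP = 45; V ≈ 6.79 × 45^0.653 ≈ 81.55 kt.
Hurricane Krosa: ΔP = 25; V ≈ 5.91 × 25^0.639 ≈ 46.22 kt.
Difference ≈ 81.55 − 46.22 = 35.33 → 35 kt.

35 kt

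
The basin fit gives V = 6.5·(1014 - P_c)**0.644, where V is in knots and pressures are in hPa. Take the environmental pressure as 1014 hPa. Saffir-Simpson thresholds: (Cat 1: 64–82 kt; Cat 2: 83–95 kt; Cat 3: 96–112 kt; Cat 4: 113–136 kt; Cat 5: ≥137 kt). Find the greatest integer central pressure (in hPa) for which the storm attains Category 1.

979 hPa

Category 1 begins at V = 64 kt.
Required ΔP = (64/6.5)^(1/0.644) = 9.846^1.553 ≈ 34.86 hPa.
P_c ≤ 1014 − 34.86 = 979.14, so the highest integer P_c is 979 hPa.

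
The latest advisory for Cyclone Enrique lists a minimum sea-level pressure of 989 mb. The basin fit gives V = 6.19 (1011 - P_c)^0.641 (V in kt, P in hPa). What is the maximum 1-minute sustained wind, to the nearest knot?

ΔP = 1011 − 989 = 22 mb.
22^0.641 ≈ 7.253.
V ≈ 6.19 × 7.253 ≈ 44.9 kt.

45 kt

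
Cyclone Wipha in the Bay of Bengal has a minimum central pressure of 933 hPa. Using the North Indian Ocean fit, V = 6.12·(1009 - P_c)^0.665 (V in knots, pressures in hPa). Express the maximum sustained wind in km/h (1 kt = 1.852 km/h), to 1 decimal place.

201.9 km/h

ΔP = 1009 − 933 = 76 hPa.
V ≈ 6.12 × 76^0.665 = 6.12 × 17.813 ≈ 109.017 kt.
109.017 × 1.852 ≈ 201.90 km/h → 201.9 km/h.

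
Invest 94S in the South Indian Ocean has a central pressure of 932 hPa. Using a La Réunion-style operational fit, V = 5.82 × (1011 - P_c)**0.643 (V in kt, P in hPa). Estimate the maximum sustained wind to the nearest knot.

ΔP = 1011 − 932 = 79 hPa.
79^0.643 ≈ 16.603.
V ≈ 5.82 × 16.603 ≈ 96.6 kt.

97 kt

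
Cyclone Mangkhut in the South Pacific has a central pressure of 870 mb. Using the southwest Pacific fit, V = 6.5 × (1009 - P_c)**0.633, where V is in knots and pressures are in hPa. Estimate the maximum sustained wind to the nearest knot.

148 kt

ΔP = 1009 − 870 = 139 mb.
139^0.633 ≈ 22.726.
V ≈ 6.5 × 22.726 ≈ 147.7 kt.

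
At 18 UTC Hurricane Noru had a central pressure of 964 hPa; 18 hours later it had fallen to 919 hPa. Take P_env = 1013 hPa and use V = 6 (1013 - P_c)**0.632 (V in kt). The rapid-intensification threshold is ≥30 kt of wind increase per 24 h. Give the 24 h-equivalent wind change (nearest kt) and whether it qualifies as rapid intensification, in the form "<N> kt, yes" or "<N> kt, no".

V₁: ΔP = 49, V ≈ 6 × 49^0.632 ≈ 70.20 kt.
V₂: ΔP = 94, V ≈ 6 × 94^0.632 ≈ 105.97 kt.
ΔV over 18 h = 35.77 kt → 24 h equivalent = 35.77 × 24/18 ≈ 47.69 kt.
48 kt ≥ 30 kt ⇒ rapid intensification.

48 kt, yes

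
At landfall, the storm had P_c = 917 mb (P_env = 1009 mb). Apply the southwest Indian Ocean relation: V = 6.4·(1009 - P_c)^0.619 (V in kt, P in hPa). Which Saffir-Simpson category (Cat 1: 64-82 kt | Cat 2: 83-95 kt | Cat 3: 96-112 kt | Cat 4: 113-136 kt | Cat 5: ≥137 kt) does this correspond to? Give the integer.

ΔP = 1009 − 917 = 92 mb.
V ≈ 6.4 × 92^0.619 = 6.4 × 16.43 ≈ 105 kt.
105 kt falls in the Category 3 band.

3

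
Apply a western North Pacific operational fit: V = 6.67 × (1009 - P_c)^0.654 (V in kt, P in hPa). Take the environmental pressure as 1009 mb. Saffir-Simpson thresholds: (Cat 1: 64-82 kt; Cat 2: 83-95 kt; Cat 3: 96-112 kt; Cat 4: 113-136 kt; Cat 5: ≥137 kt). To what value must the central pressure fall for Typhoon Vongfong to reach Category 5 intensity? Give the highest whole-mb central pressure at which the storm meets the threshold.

907 mb

Category 5 begins at V = 137 kt.
Required ΔP = (137/6.67)^(1/0.654) = 20.540^1.529 ≈ 101.63 mb.
P_c ≤ 1009 − 101.63 = 907.37, so the highest integer P_c is 907 mb.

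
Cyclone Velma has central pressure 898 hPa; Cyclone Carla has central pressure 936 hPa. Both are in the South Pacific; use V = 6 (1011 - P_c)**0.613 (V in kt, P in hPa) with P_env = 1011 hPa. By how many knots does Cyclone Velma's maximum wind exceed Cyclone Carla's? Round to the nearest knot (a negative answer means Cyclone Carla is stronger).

Cyclone Velma: ΔP = 113; V ≈ 6 × 113^0.613 ≈ 108.81 kt.
Cyclone Carla: ΔP = 75; V ≈ 6 × 75^0.613 ≈ 84.64 kt.
Difference ≈ 108.81 − 84.64 = 24.17 → 24 kt.

24 kt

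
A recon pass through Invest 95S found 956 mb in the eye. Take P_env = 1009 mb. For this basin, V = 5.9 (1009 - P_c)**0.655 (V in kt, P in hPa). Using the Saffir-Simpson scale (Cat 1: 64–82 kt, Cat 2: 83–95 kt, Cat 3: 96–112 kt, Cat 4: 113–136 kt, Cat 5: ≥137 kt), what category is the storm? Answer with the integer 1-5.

ΔP = 1009 − 956 = 53 mb.
V ≈ 5.9 × 53^0.655 = 5.9 × 13.47 ≈ 79 kt.
79 kt falls in the Category 1 band.

1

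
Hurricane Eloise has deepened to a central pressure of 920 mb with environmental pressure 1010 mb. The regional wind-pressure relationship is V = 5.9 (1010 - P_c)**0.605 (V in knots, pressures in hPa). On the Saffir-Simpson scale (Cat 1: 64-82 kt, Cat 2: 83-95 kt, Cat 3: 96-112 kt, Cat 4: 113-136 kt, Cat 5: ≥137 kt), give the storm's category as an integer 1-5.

2

ΔP = 1010 − 920 = 90 mb.
V ≈ 5.9 × 90^0.605 = 5.9 × 15.22 ≈ 90 kt.
90 kt falls in the Category 2 band.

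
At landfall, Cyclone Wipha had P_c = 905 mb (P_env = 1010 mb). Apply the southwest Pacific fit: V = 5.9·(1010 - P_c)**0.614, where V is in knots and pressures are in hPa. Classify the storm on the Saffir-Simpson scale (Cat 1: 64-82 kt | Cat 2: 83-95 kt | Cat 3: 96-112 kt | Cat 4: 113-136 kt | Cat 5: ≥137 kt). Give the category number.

ΔP = 1010 − 905 = 105 mb.
V ≈ 5.9 × 105^0.614 = 5.9 × 17.42 ≈ 103 kt.
103 kt falls in the Category 3 band.

3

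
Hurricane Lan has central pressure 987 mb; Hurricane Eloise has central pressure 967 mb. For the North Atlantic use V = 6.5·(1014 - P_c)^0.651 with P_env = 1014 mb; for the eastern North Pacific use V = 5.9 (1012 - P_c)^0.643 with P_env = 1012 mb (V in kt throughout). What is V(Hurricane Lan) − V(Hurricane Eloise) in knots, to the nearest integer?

-13 kt

Hurricane Lan: ΔP = 27; V ≈ 6.5 × 27^0.651 ≈ 55.56 kt.
Hurricane Eloise: ΔP = 45; V ≈ 5.9 × 45^0.643 ≈ 68.21 kt.
Difference ≈ 55.56 − 68.21 = -12.65 → -13 kt.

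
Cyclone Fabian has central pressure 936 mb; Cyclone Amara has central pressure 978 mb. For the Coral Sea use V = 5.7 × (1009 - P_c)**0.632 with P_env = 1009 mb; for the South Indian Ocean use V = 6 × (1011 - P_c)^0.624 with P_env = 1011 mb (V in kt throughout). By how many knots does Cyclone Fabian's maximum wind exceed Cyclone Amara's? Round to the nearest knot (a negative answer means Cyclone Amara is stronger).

33 kt

Cyclone Fabian: ΔP = 73; V ≈ 5.7 × 73^0.632 ≈ 85.80 kt.
Cyclone Amara: ΔP = 33; V ≈ 6 × 33^0.624 ≈ 53.17 kt.
Difference ≈ 85.80 − 53.17 = 32.63 → 33 kt.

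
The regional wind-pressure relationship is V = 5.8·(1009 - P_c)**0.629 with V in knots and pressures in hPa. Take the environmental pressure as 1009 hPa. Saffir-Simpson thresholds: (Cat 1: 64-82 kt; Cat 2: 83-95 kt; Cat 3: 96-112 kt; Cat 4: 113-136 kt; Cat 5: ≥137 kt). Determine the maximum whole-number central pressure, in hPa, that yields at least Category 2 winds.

Category 2 begins at V = 83 kt.
Required ΔP = (83/5.8)^(1/0.629) = 14.310^1.590 ≈ 68.75 hPa.
P_c ≤ 1009 − 68.75 = 940.25, so the highest integer P_c is 940 hPa.

940 hPa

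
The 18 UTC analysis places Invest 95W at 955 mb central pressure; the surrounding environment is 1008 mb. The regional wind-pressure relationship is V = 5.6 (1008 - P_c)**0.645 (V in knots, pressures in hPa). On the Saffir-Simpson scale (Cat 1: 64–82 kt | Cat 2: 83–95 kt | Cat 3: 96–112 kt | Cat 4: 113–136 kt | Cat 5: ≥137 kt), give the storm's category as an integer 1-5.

1

ΔP = 1008 − 955 = 53 mb.
V ≈ 5.6 × 53^0.645 = 5.6 × 12.95 ≈ 73 kt.
73 kt falls in the Category 1 band.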